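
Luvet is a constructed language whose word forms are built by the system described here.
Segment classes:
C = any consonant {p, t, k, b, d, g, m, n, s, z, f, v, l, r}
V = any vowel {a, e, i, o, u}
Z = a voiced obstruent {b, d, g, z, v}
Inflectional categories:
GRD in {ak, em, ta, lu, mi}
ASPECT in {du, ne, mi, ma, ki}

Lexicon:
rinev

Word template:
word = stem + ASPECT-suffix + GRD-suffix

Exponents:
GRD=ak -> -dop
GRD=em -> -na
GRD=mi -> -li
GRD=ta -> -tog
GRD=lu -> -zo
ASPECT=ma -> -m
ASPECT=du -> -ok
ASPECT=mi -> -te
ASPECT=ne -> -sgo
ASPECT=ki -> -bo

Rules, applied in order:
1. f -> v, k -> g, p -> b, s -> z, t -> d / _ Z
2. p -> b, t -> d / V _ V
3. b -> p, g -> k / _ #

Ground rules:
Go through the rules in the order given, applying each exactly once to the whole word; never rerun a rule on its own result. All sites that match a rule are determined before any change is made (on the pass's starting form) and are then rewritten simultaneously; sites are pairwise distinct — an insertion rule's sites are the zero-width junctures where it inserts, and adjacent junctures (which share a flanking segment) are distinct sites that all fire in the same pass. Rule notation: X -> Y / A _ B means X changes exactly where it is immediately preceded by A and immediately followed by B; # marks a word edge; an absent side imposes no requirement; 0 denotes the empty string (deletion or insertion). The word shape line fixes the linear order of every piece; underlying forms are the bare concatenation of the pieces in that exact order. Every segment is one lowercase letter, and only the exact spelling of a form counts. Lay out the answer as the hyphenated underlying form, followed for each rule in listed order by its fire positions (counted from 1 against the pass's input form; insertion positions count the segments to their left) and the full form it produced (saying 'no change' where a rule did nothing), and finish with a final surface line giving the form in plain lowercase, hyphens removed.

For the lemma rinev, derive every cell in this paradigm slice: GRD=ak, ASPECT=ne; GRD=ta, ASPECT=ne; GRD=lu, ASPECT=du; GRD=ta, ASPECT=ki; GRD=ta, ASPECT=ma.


cell GRD=ak, ASPECT=ne:
underlying: rinev-sgo-dop
1. f -> v, k -> g, p -> b, s -> z, t -> d / _ Z: fires at position(s) 6: rinevzgodop
2. p -> b, t -> d / V _ V: no change
3. b -> p, g -> k / _ #: no change
surface: rinevzgodop

cell GRD=ta, ASPECT=ne:
underlying: rinev-sgo-tog
1. f -> v, k -> g, p -> b, s -> z, t -> d / _ Z: fires at position(s) 6: rinevzgotog
2. p -> b, t -> d / V _ V: fires at position(s) 9: rinevzgodog
3. b -> p, g -> k / _ #: fires at position(s) 11: rinevzgodok
surface: rinevzgodok

cell GRD=lu, ASPECT=du:
underlying: rinev-ok-zo
1. f -> v, k -> g, p -> b, s -> z, t -> d / _ Z: fires at position(s) 7: rinevogzo
2. p -> b, t -> d / V _ V: no change
3. b -> p, g -> k / _ #: no change
surface: rinevogzo

cell GRD=ta, ASPECT=ki:
underlying: rinev-bo-tog
1. f -> v, k -> g, p -> b, s -> z, t -> d / _ Z: no change
2. p -> b, t -> d / V _ V: fires at position(s) 8: rinevbodog
3. b -> p, g -> k / _ #: fires at position(s) 10: rinevbodok
surface: rinevbodok

cell GRD=ta, ASPECT=ma:
underlying: rinev-m-tog
1. f -> v, k -> g, p -> b, s -> z, t -> d / _ Z: no change
2. p -> b, t -> d / V _ V: no change
3. b -> p, g -> k / _ #: fires at position(s) 9: rinevmtok
surface: rinevmtok


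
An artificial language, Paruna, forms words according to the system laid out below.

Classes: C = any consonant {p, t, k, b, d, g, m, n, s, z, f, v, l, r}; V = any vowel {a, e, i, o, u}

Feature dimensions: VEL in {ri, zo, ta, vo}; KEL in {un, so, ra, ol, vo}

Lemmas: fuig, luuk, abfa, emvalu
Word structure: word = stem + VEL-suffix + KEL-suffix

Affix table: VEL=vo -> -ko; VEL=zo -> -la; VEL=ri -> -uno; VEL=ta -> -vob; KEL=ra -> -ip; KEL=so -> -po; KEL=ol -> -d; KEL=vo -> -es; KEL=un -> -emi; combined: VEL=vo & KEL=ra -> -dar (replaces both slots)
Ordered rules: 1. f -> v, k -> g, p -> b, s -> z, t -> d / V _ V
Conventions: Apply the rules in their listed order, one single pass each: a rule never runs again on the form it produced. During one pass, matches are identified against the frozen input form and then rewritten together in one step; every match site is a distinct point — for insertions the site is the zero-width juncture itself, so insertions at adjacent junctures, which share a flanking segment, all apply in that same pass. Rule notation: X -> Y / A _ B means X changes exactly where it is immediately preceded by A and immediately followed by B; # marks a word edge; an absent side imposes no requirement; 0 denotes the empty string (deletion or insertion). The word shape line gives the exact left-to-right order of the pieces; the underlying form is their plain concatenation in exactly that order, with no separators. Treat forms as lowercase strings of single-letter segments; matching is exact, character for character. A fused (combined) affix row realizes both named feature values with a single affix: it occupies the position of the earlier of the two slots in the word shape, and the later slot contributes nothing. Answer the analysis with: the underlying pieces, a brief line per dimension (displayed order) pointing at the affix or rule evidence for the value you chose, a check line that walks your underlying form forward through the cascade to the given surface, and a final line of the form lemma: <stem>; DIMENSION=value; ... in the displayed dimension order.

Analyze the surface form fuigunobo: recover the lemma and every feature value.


underlying: fuig-uno-po
VEL=ri - signalled by the affix -uno
KEL=so - signalled by the affix -po
check: fuigunopo -> fuigunobo
lemma: fuig; VEL=ri; KEL=so


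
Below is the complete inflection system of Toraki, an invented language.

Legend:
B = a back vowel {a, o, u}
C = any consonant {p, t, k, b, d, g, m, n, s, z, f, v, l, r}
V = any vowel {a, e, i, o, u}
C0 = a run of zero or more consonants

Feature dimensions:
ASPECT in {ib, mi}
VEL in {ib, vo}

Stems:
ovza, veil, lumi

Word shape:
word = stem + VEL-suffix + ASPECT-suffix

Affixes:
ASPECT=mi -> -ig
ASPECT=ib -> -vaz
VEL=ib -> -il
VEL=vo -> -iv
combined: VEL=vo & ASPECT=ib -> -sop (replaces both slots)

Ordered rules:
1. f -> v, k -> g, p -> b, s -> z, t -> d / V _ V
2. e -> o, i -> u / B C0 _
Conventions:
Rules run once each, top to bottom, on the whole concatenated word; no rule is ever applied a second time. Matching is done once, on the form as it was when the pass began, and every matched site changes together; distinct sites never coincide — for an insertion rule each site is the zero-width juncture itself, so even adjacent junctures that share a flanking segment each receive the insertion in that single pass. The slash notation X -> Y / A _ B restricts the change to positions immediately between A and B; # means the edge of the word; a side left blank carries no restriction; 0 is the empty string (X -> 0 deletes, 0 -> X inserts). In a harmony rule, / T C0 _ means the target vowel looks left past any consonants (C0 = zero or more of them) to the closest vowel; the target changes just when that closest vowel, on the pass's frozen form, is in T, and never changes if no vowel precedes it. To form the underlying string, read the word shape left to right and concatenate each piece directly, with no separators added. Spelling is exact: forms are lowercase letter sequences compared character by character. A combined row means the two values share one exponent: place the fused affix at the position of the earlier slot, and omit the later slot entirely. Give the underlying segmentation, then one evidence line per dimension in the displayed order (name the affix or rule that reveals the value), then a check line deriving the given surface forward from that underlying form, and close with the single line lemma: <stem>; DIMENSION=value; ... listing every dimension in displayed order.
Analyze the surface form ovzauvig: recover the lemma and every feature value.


underlying: ovza-iv-ig
ASPECT=mi - signalled by the affix -ig
VEL=vo - signalled by the affix -iv
check: ovzaivig -> ovzaivig -> ovzauvig
lemma: ovza; ASPECT=mi; VEL=vo


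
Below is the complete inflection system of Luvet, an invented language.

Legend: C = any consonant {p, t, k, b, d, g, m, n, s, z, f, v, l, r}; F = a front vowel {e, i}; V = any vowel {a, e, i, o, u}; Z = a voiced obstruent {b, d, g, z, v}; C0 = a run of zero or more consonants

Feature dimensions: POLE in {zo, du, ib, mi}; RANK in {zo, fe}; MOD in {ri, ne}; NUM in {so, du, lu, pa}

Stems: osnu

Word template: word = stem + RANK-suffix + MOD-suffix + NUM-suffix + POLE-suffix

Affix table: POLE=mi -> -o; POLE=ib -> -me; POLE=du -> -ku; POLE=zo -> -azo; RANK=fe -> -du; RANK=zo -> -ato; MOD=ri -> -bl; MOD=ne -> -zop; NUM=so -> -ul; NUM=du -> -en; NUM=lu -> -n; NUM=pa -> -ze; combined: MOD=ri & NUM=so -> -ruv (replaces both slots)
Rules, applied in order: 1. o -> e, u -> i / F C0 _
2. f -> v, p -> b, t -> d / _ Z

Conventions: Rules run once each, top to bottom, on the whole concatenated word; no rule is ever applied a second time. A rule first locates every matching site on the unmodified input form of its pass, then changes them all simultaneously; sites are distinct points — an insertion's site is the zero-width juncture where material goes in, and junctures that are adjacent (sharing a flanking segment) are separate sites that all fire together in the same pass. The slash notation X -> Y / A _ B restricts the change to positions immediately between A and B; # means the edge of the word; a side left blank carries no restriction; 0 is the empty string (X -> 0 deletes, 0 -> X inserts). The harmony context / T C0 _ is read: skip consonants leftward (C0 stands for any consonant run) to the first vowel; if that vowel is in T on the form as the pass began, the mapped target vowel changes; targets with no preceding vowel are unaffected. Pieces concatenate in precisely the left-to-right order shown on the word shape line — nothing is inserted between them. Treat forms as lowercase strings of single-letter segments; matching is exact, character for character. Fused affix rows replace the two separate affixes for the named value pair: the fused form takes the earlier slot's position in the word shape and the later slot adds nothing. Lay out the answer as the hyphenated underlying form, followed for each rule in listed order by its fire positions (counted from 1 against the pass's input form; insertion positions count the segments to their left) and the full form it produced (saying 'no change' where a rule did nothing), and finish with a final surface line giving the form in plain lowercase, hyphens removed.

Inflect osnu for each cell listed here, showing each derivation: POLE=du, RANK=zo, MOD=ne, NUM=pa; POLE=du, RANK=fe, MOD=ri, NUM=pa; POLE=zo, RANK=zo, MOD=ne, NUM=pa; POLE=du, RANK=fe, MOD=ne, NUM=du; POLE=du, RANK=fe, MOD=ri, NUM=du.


cell POLE=du, RANK=zo, MOD=ne, NUM=pa:
underlying: osnu-ato-zop-ze-ku
1. o -> e, u -> i / F C0 _: fires at position(s) 14: osnuatozopzeki
2. f -> v, p -> b, t -> d / _ Z: fires at position(s) 10: osnuatozobzeki
surface: osnuatozobzeki

cell POLE=du, RANK=fe, MOD=ri, NUM=pa:
underlying: osnu-du-bl-ze-ku
1. o -> e, u -> i / F C0 _: fires at position(s) 12: osnudublzeki
2. f -> v, p -> b, t -> d / _ Z: no change
surface: osnudublzeki

cell POLE=zo, RANK=zo, MOD=ne, NUM=pa:
underlying: osnu-ato-zop-ze-azo
1. o -> e, u -> i / F C0 _: no change
2. f -> v, p -> b, t -> d / _ Z: fires at position(s) 10: osnuatozobzeazo
surface: osnuatozobzeazo

cell POLE=du, RANK=fe, MOD=ne, NUM=du:
underlying: osnu-du-zop-en-ku
1. o -> e, u -> i / F C0 _: fires at position(s) 13: osnuduzopenki
2. f -> v, p -> b, t -> d / _ Z: no change
surface: osnuduzopenki

cell POLE=du, RANK=fe, MOD=ri, NUM=du:
underlying: osnu-du-bl-en-ku
1. o -> e, u -> i / F C0 _: fires at position(s) 12: osnudublenki
2. f -> v, p -> b, t -> d / _ Z: no change
surface: osnudublenki


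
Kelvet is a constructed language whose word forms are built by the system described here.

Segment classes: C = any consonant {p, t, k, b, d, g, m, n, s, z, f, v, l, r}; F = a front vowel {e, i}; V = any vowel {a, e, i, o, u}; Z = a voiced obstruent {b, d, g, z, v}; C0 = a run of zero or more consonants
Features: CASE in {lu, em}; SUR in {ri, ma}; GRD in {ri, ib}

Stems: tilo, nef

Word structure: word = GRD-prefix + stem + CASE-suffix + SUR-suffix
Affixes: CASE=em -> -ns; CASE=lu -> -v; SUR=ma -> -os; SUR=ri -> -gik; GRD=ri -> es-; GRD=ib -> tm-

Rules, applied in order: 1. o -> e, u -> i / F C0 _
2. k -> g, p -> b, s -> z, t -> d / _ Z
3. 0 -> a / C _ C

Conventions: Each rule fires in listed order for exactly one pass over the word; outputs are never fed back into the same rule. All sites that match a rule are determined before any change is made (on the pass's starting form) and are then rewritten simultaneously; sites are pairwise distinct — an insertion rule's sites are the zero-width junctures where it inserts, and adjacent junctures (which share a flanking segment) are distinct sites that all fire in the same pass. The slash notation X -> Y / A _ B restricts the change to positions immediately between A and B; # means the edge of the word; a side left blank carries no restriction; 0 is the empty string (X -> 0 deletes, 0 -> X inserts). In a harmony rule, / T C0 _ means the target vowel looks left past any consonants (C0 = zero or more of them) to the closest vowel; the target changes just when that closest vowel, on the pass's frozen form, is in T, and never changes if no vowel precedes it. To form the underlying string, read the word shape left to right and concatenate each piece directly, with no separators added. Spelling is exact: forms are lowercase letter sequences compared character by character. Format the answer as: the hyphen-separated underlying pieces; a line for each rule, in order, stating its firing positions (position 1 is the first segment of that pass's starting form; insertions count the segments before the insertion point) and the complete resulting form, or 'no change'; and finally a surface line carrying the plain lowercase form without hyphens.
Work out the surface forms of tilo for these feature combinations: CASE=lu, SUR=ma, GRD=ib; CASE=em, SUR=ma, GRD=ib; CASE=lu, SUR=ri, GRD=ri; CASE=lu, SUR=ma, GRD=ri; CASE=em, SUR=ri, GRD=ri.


cell CASE=lu, SUR=ma, GRD=ib:
underlying: tm-tilo-v-os
1. o -> e, u -> i / F C0 _: fires at position(s) 6: tmtilevos
2. k -> g, p -> b, s -> z, t -> d / _ Z: no change
3. 0 -> a / C _ C: inserts after position(s) 1, 2: tamatilevos
surface: tamatilevos

cell CASE=em, SUR=ma, GRD=ib:
underlying: tm-tilo-ns-os
1. o -> e, u -> i / F C0 _: fires at position(s) 6: tmtilensos
2. k -> g, p -> b, s -> z, t -> d / _ Z: no change
3. 0 -> a / C _ C: inserts after position(s) 1, 2, 7: tamatilenasos
surface: tamatilenasos

cell CASE=lu, SUR=ri, GRD=ri:
underlying: es-tilo-v-gik
1. o -> e, u -> i / F C0 _: fires at position(s) 6: estilevgik
2. k -> g, p -> b, s -> z, t -> d / _ Z: no change
3. 0 -> a / C _ C: inserts after position(s) 2, 7: esatilevagik
surface: esatilevagik

cell CASE=lu, SUR=ma, GRD=ri:
underlying: es-tilo-v-os
1. o -> e, u -> i / F C0 _: fires at position(s) 6: estilevos
2. k -> g, p -> b, s -> z, t -> d / _ Z: no change
3. 0 -> a / C _ C: inserts after position(s) 2: esatilevos
surface: esatilevos

cell CASE=em, SUR=ri, GRD=ri:
underlying: es-tilo-ns-gik
1. o -> e, u -> i / F C0 _: fires at position(s) 6: estilensgik
2. k -> g, p -> b, s -> z, t -> d / _ Z: fires at position(s) 8: estilenzgik
3. 0 -> a / C _ C: inserts after position(s) 2, 7, 8: esatilenazagik
surface: esatilenazagik


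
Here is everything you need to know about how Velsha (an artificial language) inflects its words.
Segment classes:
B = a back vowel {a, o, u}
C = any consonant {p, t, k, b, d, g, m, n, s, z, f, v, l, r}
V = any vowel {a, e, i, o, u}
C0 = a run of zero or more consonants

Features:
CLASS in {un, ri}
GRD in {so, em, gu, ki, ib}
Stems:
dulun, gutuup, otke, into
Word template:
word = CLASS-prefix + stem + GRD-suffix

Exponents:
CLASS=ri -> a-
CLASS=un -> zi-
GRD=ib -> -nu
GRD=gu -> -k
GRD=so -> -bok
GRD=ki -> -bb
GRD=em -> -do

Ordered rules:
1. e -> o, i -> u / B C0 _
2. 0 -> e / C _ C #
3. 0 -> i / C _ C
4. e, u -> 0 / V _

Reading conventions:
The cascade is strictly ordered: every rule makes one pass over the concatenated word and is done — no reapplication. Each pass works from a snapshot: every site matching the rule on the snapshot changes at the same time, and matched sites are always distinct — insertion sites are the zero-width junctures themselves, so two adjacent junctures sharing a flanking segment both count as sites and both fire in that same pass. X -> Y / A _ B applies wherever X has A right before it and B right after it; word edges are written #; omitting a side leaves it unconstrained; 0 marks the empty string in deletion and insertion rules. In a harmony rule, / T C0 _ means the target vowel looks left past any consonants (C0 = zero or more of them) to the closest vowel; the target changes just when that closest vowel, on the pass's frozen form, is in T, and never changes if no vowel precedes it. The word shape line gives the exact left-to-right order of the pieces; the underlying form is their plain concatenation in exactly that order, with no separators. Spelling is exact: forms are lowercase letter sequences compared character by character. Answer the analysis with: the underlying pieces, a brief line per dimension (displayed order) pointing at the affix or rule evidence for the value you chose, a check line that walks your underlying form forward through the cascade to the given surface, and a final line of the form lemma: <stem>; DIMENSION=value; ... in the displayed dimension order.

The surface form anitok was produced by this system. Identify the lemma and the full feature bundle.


underlying: a-into-k
CLASS=ri - signalled by the affix a-
GRD=gu - signalled by the affix -k
check: aintok -> auntok -> auntok -> aunitok -> anitok
lemma: into; CLASS=ri; GRD=gu


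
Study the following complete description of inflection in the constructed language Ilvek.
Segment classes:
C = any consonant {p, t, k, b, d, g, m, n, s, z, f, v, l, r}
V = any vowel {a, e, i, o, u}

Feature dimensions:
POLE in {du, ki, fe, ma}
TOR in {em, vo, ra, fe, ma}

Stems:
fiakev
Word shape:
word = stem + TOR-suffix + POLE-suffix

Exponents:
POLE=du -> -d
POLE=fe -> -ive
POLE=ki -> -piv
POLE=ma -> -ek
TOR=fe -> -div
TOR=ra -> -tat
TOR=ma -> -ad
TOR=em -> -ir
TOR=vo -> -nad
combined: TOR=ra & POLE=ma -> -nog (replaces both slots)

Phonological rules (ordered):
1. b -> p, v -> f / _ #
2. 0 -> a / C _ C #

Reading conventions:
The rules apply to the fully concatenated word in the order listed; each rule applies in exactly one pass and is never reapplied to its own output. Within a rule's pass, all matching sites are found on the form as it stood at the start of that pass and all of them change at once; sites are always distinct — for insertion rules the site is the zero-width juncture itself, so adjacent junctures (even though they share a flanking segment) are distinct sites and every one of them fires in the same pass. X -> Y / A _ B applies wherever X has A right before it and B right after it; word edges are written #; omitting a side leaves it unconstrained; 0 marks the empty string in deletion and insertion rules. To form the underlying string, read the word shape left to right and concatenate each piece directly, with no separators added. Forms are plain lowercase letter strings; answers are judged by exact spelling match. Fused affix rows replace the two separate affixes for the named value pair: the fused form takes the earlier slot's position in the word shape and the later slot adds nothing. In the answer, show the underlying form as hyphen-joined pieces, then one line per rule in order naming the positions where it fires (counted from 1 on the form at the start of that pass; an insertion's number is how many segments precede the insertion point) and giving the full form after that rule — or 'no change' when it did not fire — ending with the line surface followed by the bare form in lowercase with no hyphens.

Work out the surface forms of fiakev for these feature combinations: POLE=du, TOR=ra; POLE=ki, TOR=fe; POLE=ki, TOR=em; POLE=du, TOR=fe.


cell POLE=du, TOR=ra:
underlying: fiakev-tat-d
1. b -> p, v -> f / _ #: no change
2. 0 -> a / C _ C #: inserts after position(s) 9: fiakevtatad
surface: fiakevtatad

cell POLE=ki, TOR=fe:
underlying: fiakev-div-piv
1. b -> p, v -> f / _ #: fires at position(s) 12: fiakevdivpif
2. 0 -> a / C _ C #: no change
surface: fiakevdivpif

cell POLE=ki, TOR=em:
underlying: fiakev-ir-piv
1. b -> p, v -> f / _ #: fires at position(s) 11: fiakevirpif
2. 0 -> a / C _ C #: no change
surface: fiakevirpif

cell POLE=du, TOR=fe:
underlying: fiakev-div-d
1. b -> p, v -> f / _ #: no change
2. 0 -> a / C _ C #: inserts after position(s) 9: fiakevdivad
surface: fiakevdivad


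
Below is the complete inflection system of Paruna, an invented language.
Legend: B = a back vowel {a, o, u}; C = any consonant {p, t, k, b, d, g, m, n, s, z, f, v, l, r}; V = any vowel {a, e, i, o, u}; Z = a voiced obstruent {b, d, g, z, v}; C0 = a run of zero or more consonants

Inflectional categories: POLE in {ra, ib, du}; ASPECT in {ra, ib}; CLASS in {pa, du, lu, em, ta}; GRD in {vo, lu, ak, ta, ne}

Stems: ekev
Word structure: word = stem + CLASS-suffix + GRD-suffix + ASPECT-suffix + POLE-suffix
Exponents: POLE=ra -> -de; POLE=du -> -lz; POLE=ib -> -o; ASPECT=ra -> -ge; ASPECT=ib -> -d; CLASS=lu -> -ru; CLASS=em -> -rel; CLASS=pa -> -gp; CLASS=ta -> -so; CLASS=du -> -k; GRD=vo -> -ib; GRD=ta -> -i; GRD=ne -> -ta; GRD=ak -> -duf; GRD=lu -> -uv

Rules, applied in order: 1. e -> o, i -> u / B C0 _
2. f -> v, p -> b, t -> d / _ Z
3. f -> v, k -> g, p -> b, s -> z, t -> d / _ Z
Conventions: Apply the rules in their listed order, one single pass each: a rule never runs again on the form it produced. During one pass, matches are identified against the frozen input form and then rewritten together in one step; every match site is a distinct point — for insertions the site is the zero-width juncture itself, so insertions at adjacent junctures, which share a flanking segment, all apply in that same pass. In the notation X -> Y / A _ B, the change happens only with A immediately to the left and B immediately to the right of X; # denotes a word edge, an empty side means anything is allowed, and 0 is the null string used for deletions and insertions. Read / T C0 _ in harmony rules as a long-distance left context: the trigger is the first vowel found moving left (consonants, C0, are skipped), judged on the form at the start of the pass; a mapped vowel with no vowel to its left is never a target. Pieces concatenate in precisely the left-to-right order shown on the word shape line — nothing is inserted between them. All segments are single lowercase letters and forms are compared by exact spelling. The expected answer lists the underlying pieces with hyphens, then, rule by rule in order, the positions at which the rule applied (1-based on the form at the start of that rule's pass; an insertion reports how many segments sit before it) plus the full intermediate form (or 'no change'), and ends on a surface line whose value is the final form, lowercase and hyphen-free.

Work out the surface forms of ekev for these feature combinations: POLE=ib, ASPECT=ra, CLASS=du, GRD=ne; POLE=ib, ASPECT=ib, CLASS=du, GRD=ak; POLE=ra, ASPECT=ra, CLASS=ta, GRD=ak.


cell POLE=ib, ASPECT=ra, CLASS=du, GRD=ne:
underlying: ekev-k-ta-ge-o
1. e -> o, i -> u / B C0 _: fires at position(s) 9: ekevktagoo
2. f -> v, p -> b, t -> d / _ Z: no change
3. f -> v, k -> g, p -> b, s -> z, t -> d / _ Z: no change
surface: ekevktagoo

cell POLE=ib, ASPECT=ib, CLASS=du, GRD=ak:
underlying: ekev-k-duf-d-o
1. e -> o, i -> u / B C0 _: no change
2. f -> v, p -> b, t -> d / _ Z: fires at position(s) 8: ekevkduvdo
3. f -> v, k -> g, p -> b, s -> z, t -> d / _ Z: fires at position(s) 5: ekevgduvdo
surface: ekevgduvdo

cell POLE=ra, ASPECT=ra, CLASS=ta, GRD=ak:
underlying: ekev-so-duf-ge-de
1. e -> o, i -> u / B C0 _: fires at position(s) 11: ekevsodufgode
2. f -> v, p -> b, t -> d / _ Z: fires at position(s) 9: ekevsoduvgode
3. f -> v, k -> g, p -> b, s -> z, t -> d / _ Z: no change
surface: ekevsoduvgode


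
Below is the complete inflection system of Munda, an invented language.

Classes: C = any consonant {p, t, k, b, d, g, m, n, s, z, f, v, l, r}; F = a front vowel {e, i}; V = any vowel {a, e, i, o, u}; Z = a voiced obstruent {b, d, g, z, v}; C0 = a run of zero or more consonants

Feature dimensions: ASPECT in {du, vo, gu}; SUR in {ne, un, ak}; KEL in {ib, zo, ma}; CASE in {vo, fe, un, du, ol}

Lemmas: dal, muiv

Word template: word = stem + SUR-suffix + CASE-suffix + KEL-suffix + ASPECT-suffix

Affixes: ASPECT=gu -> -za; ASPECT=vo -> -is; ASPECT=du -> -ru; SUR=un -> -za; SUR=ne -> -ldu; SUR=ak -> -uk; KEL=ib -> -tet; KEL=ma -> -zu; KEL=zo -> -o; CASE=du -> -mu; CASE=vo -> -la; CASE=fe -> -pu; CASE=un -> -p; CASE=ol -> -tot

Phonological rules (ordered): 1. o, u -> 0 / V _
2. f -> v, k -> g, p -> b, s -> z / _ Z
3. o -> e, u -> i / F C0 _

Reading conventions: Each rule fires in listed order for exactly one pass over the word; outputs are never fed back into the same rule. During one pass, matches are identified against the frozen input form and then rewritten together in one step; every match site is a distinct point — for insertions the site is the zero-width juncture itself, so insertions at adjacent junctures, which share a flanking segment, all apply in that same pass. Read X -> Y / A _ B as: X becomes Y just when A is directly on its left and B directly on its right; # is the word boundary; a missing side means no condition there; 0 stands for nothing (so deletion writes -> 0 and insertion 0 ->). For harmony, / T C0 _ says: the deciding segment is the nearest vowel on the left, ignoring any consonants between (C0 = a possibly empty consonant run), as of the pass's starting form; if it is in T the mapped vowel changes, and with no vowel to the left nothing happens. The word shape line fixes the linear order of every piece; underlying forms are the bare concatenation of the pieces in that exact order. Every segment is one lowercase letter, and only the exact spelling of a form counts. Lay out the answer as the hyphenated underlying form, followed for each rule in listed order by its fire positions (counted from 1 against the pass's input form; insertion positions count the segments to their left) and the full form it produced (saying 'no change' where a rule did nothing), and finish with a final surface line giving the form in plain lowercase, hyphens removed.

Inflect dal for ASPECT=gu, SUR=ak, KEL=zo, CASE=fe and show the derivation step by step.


underlying: dal-uk-pu-o-za
1. o, u -> 0 / V _: fires at position(s) 8: dalukpuza
2. f -> v, k -> g, p -> b, s -> z / _ Z: no change
3. o -> e, u -> i / F C0 _: no change
surface: dalukpuza


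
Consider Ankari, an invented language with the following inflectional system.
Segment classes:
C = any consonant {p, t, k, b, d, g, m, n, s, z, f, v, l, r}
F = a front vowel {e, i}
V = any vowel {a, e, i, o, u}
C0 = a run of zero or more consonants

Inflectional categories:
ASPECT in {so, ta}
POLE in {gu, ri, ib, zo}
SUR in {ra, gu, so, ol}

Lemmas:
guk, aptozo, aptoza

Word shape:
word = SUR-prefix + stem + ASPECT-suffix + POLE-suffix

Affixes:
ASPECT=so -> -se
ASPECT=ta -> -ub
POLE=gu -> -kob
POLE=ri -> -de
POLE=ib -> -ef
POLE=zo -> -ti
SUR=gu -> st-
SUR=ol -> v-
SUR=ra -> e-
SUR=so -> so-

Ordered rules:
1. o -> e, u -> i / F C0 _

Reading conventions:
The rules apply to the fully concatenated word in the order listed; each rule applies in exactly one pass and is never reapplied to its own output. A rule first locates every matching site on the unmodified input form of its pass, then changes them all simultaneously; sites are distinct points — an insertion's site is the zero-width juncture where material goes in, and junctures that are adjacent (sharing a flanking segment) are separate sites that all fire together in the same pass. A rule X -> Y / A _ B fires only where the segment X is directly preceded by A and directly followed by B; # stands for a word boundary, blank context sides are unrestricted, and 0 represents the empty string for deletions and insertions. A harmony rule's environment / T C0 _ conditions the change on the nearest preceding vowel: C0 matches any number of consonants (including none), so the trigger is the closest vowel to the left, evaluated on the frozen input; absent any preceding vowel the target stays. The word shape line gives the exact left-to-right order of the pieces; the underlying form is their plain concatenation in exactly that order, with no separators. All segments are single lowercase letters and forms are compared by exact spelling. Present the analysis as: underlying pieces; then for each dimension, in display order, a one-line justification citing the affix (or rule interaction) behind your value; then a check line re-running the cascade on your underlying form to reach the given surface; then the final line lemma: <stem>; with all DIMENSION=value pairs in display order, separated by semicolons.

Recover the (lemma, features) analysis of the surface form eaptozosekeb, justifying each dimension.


underlying: e-aptozo-se-kob
ASPECT=so - signalled by the affix -se
POLE=gu - signalled by the affix -kob
SUR=ra - signalled by the affix e-
check: eaptozosekob -> eaptozosekeb
lemma: aptozo; ASPECT=so; POLE=gu; SUR=ra


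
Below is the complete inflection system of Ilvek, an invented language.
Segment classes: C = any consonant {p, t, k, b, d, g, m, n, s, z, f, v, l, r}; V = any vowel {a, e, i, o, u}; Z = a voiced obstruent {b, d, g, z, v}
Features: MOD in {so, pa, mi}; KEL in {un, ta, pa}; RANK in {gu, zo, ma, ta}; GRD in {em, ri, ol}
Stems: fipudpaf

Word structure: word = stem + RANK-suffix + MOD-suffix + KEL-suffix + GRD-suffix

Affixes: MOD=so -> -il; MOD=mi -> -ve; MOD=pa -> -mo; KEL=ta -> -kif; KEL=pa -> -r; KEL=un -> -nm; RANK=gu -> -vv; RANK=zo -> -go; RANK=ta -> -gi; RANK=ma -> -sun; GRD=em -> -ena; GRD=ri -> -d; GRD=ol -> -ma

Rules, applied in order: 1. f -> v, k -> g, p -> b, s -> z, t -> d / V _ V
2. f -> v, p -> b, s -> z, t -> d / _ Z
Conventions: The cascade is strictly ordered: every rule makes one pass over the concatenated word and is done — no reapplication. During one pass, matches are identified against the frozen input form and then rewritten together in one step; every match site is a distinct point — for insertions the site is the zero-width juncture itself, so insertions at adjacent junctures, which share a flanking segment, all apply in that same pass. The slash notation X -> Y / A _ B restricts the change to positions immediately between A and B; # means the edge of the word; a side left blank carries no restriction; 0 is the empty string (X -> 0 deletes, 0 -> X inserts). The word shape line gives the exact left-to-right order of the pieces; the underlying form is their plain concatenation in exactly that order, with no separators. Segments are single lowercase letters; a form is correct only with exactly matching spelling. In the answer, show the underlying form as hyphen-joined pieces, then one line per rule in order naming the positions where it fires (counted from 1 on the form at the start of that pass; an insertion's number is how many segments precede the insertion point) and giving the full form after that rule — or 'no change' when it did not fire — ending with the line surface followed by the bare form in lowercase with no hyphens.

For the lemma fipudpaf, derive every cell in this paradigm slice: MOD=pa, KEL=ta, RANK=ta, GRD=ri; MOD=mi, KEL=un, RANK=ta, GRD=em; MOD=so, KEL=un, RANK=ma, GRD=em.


cell MOD=pa, KEL=ta, RANK=ta, GRD=ri:
underlying: fipudpaf-gi-mo-kif-d
1. f -> v, k -> g, p -> b, s -> z, t -> d / V _ V: fires at position(s) 3, 13: fibudpafgimogifd
2. f -> v, p -> b, s -> z, t -> d / _ Z: fires at position(s) 8, 15: fibudpavgimogivd
surface: fibudpavgimogivd

cell MOD=mi, KEL=un, RANK=ta, GRD=em:
underlying: fipudpaf-gi-ve-nm-ena
1. f -> v, k -> g, p -> b, s -> z, t -> d / V _ V: fires at position(s) 3: fibudpafgivenmena
2. f -> v, p -> b, s -> z, t -> d / _ Z: fires at position(s) 8: fibudpavgivenmena
surface: fibudpavgivenmena

cell MOD=so, KEL=un, RANK=ma, GRD=em:
underlying: fipudpaf-sun-il-nm-ena
1. f -> v, k -> g, p -> b, s -> z, t -> d / V _ V: fires at position(s) 3: fibudpafsunilnmena
2. f -> v, p -> b, s -> z, t -> d / _ Z: no change
surface: fibudpafsunilnmena


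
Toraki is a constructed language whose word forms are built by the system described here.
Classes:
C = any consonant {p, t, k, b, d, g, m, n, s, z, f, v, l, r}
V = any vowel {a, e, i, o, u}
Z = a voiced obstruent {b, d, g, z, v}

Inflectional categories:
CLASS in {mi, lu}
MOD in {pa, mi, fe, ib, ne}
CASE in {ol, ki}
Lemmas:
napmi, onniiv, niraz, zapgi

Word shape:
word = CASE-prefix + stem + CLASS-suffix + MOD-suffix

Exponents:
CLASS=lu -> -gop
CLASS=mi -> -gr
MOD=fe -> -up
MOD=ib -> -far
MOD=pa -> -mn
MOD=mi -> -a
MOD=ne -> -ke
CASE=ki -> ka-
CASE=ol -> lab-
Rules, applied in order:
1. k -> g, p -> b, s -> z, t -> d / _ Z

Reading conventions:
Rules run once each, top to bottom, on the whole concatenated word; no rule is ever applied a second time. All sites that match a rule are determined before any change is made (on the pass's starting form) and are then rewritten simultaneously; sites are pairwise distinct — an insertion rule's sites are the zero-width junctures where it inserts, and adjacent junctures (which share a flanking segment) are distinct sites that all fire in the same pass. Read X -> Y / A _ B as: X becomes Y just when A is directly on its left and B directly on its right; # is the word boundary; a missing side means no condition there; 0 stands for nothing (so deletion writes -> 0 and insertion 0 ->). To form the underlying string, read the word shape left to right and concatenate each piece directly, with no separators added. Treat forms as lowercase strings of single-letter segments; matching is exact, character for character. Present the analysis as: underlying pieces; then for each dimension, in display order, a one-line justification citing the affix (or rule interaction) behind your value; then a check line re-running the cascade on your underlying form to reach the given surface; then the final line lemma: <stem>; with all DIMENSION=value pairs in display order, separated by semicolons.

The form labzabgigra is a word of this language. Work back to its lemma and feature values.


underlying: lab-zapgi-gr-a
CLASS=mi - signalled by the affix -gr
MOD=mi - signalled by the affix -a
CASE=ol - signalled by the affix lab-
check: labzapgigra -> labzabgigra
lemma: zapgi; CLASS=mi; MOD=mi; CASE=ol


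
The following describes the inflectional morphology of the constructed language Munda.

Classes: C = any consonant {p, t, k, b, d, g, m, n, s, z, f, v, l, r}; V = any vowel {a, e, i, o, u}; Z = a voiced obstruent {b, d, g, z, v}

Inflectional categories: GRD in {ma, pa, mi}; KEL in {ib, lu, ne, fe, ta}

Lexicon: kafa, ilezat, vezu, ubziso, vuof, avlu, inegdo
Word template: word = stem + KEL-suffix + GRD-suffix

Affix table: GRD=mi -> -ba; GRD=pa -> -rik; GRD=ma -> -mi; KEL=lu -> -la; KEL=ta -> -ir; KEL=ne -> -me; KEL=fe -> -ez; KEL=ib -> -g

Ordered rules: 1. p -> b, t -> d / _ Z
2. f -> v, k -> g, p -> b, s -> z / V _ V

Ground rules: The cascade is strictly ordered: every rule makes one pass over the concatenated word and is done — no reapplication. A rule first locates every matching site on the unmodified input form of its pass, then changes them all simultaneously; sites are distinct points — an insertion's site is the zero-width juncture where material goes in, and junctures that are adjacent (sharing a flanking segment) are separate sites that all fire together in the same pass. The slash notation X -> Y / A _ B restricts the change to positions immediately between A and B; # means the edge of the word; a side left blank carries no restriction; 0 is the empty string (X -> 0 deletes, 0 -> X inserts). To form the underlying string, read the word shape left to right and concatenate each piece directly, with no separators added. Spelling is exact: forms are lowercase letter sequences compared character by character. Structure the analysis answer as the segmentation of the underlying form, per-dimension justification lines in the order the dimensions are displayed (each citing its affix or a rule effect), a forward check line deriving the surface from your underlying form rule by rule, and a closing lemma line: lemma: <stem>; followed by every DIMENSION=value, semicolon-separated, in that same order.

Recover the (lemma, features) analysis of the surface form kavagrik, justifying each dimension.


underlying: kafa-g-rik
GRD=pa - signalled by the affix -rik
KEL=ib - signalled by the affix -g
check: kafagrik -> kafagrik -> kavagrik
lemma: kafa; GRD=pa; KEL=ib


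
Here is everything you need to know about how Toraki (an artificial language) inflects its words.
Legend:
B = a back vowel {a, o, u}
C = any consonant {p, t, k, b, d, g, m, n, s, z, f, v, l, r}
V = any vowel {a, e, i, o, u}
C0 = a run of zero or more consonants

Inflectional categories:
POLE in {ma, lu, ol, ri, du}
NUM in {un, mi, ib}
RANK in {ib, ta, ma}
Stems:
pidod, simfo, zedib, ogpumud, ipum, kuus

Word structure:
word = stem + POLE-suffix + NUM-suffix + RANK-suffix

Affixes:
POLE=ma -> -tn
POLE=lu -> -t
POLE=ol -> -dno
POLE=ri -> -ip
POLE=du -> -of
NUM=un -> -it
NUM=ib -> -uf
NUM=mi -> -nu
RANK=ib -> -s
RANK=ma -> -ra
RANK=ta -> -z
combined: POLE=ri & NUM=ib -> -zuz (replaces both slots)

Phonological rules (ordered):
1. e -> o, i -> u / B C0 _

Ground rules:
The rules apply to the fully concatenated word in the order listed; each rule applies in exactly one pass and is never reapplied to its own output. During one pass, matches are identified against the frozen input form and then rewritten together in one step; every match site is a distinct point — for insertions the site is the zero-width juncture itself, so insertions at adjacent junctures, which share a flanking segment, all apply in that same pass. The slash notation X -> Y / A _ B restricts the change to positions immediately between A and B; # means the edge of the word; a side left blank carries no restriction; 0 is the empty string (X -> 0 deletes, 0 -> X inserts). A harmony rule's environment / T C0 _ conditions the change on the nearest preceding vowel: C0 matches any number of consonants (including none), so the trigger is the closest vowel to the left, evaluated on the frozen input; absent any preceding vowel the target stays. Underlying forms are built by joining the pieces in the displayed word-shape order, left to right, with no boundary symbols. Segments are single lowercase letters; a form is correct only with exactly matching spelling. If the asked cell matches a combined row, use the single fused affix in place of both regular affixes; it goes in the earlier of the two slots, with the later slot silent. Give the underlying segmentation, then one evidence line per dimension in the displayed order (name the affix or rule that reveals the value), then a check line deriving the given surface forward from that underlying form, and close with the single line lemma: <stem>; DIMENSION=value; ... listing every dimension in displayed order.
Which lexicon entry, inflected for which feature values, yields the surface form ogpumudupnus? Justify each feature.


underlying: ogpumud-ip-nu-s
POLE=ri - signalled by the affix -ip
NUM=mi - signalled by the affix -nu
RANK=ib - signalled by the affix -s
check: ogpumudipnus -> ogpumudupnus
lemma: ogpumud; POLE=ri; NUM=mi; RANK=ib


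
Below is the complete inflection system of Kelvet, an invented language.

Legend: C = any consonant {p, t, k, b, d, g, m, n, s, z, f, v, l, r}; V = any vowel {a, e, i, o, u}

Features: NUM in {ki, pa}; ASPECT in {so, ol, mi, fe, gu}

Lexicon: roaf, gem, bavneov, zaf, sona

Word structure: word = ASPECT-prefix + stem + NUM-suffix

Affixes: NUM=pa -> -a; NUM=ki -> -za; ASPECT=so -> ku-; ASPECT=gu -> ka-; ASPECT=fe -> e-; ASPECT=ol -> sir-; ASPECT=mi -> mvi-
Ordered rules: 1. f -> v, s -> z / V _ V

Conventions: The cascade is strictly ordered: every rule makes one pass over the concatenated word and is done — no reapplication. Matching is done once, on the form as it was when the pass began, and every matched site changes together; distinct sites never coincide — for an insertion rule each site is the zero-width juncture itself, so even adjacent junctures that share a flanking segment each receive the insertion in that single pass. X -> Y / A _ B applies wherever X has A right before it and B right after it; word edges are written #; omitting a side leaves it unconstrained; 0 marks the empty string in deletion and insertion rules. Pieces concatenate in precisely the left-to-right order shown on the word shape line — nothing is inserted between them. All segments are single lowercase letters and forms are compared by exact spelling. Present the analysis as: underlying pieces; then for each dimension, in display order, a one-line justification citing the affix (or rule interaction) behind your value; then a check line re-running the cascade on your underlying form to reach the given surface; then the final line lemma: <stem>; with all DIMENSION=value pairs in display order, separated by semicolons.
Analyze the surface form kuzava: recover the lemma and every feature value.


underlying: ku-zaf-a
NUM=pa - signalled by the affix -a
ASPECT=so - signalled by the affix ku-
check: kuzafa -> kuzava
lemma: zaf; NUM=pa; ASPECT=so
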